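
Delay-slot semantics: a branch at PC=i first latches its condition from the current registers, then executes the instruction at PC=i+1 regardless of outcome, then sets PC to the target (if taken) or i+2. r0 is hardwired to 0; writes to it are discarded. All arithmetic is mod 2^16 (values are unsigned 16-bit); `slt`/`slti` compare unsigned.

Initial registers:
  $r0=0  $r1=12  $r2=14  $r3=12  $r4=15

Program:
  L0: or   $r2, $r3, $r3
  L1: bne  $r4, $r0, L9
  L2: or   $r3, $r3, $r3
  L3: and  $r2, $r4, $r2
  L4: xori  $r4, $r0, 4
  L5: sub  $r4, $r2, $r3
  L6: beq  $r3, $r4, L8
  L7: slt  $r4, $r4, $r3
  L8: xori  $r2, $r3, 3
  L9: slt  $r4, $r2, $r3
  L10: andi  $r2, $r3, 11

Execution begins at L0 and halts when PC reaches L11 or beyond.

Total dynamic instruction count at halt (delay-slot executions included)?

PC=0  or   $r2, $r3, $r3     | $r0=0 $r1=12 $r2=12 $r3=12 $r4=15
PC=1  bne  $r4, $r0, L9      | $r0=0 $r1=12 $r2=12 $r3=12 $r4=15  [TAKEN]
PC=2  or   $r3, $r3, $r3     | $r0=0 $r1=12 $r2=12 $r3=12 $r4=15
PC=9  slt  $r4, $r2, $r3     | $r0=0 $r1=12 $r2=12 $r3=12 $r4=0
PC=10 andi  $r2, $r3, 11     | $r0=0 $r1=12 $r2=8 $r3=12 $r4=0

5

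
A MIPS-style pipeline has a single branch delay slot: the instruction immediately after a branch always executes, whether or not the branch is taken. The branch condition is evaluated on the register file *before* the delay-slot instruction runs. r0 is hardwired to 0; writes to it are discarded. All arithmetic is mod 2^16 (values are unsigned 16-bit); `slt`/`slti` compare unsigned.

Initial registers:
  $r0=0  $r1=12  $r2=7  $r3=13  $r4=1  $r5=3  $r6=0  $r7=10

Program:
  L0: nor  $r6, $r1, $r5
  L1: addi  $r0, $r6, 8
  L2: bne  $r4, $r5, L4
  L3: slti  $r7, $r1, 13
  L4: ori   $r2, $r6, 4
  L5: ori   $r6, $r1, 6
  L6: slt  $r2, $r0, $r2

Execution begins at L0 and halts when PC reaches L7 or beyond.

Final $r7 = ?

#0 nor  $r6, $r1, $r5 ; 0/12/7/13/1/3/65520/10
#1 addi  $r0, $r6, 8 ; 0/12/7/13/1/3/65520/10
#2 bne  $r4, $r5, L4 ; 0/12/7/13/1/3/65520/10 ; →target
#3 slti  $r7, $r1, 13 ; 0/12/7/13/1/3/65520/1
#4 ori   $r2, $r6, 4 ; 0/12/65524/13/1/3/65520/1
#5 ori   $r6, $r1, 6 ; 0/12/65524/13/1/3/14/1
#6 slt  $r2, $r0, $r2 ; 0/12/1/13/1/3/14/1

1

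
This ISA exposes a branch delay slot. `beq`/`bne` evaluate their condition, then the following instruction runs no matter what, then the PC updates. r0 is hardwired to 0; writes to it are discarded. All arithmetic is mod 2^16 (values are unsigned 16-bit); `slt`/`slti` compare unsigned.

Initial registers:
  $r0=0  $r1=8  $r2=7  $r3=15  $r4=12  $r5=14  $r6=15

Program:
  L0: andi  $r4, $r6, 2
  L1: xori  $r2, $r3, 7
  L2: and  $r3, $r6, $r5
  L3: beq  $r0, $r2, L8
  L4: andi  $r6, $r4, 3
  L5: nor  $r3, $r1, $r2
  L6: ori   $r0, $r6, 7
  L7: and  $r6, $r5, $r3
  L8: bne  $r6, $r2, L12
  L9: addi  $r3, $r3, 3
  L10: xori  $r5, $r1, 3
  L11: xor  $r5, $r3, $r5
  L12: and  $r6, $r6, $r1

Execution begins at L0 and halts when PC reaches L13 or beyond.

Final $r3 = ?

65530

  step pc=0: andi  $r4, $r6, 2  regs=(0,8,7,15,2,14,15)
  step pc=1: xori  $r2, $r3, 7  regs=(0,8,8,15,2,14,15)
  step pc=2: and  $r3, $r6, $r5  regs=(0,8,8,14,2,14,15)
  step pc=3: beq  $r0, $r2, L8  cond=F  regs=(0,8,8,14,2,14,15)
  step pc=4: andi  $r6, $r4, 3  regs=(0,8,8,14,2,14,2)
  step pc=5: nor  $r3, $r1, $r2  regs=(0,8,8,65527,2,14,2)
  step pc=6: ori   $r0, $r6, 7  regs=(0,8,8,65527,2,14,2)
  step pc=7: and  $r6, $r5, $r3  regs=(0,8,8,65527,2,14,6)
  step pc=8: bne  $r6, $r2, L12  cond=T  regs=(0,8,8,65527,2,14,6)
  step pc=9: addi  $r3, $r3, 3  regs=(0,8,8,65530,2,14,6)
  step pc=12: and  $r6, $r6, $r1  regs=(0,8,8,65530,2,14,0)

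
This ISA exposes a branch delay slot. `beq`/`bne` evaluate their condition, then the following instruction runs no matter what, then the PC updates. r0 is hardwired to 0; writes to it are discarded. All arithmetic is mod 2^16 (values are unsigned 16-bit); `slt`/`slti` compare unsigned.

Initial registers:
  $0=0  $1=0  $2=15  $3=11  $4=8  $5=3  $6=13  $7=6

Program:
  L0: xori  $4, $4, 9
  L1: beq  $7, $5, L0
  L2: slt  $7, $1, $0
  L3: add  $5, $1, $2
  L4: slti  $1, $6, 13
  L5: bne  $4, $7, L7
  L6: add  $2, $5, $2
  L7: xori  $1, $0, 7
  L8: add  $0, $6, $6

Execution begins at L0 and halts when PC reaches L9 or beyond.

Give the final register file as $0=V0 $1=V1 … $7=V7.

[0] xori  $4, $4, 9  →  {$0:0, $1:0, $2:15, $3:11, $4:1, $5:3, $6:13, $7:6}
[1] beq  $7, $5, L0  →  {$0:0, $1:0, $2:15, $3:11, $4:1, $5:3, $6:13, $7:6}  ⟨branch fallthrough⟩
[2] slt  $7, $1, $0  →  {$0:0, $1:0, $2:15, $3:11, $4:1, $5:3, $6:13, $7:0}
[3] add  $5, $1, $2  →  {$0:0, $1:0, $2:15, $3:11, $4:1, $5:15, $6:13, $7:0}
[4] slti  $1, $6, 13  →  {$0:0, $1:0, $2:15, $3:11, $4:1, $5:15, $6:13, $7:0}
[5] bne  $4, $7, L7  →  {$0:0, $1:0, $2:15, $3:11, $4:1, $5:15, $6:13, $7:0}  ⟨branch taken⟩
[6] add  $2, $5, $2  →  {$0:0, $1:0, $2:30, $3:11, $4:1, $5:15, $6:13, $7:0}
[7] xori  $1, $0, 7  →  {$0:0, $1:7, $2:30, $3:11, $4:1, $5:15, $6:13, $7:0}
[8] add  $0, $6, $6  →  {$0:0, $1:7, $2:30, $3:11, $4:1, $5:15, $6:13, $7:0}

$0=0 $1=7 $2=30 $3=11 $4=1 $5=15 $6=13 $7=0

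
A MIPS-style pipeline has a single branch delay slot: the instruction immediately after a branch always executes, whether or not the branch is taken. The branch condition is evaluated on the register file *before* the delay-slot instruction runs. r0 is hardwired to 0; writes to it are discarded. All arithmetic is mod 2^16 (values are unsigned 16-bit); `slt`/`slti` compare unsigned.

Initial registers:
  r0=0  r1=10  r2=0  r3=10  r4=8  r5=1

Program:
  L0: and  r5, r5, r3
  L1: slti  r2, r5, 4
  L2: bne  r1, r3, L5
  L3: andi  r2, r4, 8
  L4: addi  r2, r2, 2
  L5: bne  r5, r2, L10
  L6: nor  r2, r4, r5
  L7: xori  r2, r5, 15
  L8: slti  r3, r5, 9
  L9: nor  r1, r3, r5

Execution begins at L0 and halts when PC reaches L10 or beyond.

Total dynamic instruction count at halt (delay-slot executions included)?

#0 and  r5, r5, r3 ; 0/10/0/10/8/0
#1 slti  r2, r5, 4 ; 0/10/1/10/8/0
#2 bne  r1, r3, L5 ; 0/10/1/10/8/0 ; →fallthru
#3 andi  r2, r4, 8 ; 0/10/8/10/8/0
#4 addi  r2, r2, 2 ; 0/10/10/10/8/0
#5 bne  r5, r2, L10 ; 0/10/10/10/8/0 ; →target
#6 nor  r2, r4, r5 ; 0/10/65527/10/8/0

7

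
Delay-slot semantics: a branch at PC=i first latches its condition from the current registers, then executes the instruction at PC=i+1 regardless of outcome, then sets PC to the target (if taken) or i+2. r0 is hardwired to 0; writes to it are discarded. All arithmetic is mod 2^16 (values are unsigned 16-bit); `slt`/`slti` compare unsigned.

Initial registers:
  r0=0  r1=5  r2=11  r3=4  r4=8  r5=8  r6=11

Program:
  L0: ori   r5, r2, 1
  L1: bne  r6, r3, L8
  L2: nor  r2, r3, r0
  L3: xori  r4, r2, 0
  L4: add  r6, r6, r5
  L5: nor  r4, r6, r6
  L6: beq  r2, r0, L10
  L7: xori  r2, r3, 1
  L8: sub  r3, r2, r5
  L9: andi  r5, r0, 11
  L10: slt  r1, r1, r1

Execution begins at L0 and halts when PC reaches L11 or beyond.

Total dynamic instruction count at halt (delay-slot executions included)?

6

  step pc=0: ori   r5, r2, 1  regs=(0,5,11,4,8,11,11)
  step pc=1: bne  r6, r3, L8  cond=T  regs=(0,5,11,4,8,11,11)
  step pc=2: nor  r2, r3, r0  regs=(0,5,65531,4,8,11,11)
  step pc=8: sub  r3, r2, r5  regs=(0,5,65531,65520,8,11,11)
  step pc=9: andi  r5, r0, 11  regs=(0,5,65531,65520,8,0,11)
  step pc=10: slt  r1, r1, r1  regs=(0,0,65531,65520,8,0,11)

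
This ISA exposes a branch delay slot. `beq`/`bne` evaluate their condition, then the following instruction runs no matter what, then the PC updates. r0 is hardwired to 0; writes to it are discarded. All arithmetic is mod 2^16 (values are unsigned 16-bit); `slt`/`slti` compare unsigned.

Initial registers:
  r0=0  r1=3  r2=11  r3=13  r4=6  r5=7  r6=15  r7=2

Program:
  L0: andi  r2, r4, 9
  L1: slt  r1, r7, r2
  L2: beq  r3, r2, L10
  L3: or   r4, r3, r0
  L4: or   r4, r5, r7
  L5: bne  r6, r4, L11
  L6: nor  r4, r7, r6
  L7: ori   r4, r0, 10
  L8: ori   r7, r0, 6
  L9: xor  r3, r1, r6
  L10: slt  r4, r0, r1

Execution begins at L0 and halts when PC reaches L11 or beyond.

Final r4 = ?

[0] andi  r2, r4, 9  →  {r0:0, r1:3, r2:0, r3:13, r4:6, r5:7, r6:15, r7:2}
[1] slt  r1, r7, r2  →  {r0:0, r1:0, r2:0, r3:13, r4:6, r5:7, r6:15, r7:2}
[2] beq  r3, r2, L10  →  {r0:0, r1:0, r2:0, r3:13, r4:6, r5:7, r6:15, r7:2}  ⟨branch fallthrough⟩
[3] or   r4, r3, r0  →  {r0:0, r1:0, r2:0, r3:13, r4:13, r5:7, r6:15, r7:2}
[4] or   r4, r5, r7  →  {r0:0, r1:0, r2:0, r3:13, r4:7, r5:7, r6:15, r7:2}
[5] bne  r6, r4, L11  →  {r0:0, r1:0, r2:0, r3:13, r4:7, r5:7, r6:15, r7:2}  ⟨branch taken⟩
[6] nor  r4, r7, r6  →  {r0:0, r1:0, r2:0, r3:13, r4:65520, r5:7, r6:15, r7:2}

65520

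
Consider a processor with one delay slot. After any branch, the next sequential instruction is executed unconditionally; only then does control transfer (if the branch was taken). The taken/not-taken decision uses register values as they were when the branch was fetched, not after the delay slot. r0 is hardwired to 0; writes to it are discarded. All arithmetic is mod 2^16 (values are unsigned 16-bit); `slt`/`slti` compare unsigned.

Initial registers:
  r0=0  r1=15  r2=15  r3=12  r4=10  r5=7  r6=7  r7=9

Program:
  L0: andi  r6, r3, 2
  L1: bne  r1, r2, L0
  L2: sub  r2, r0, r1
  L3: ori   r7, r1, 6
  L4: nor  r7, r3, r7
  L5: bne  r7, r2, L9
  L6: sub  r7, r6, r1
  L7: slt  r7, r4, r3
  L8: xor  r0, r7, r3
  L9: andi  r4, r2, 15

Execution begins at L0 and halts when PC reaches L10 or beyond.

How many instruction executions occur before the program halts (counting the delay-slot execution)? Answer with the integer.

8

PC=0  andi  r6, r3, 2        | r0=0 r1=15 r2=15 r3=12 r4=10 r5=7 r6=0 r7=9
PC=1  bne  r1, r2, L0        | r0=0 r1=15 r2=15 r3=12 r4=10 r5=7 r6=0 r7=9  [not taken]
PC=2  sub  r2, r0, r1        | r0=0 r1=15 r2=65521 r3=12 r4=10 r5=7 r6=0 r7=9
PC=3  ori   r7, r1, 6        | r0=0 r1=15 r2=65521 r3=12 r4=10 r5=7 r6=0 r7=15
PC=4  nor  r7, r3, r7        | r0=0 r1=15 r2=65521 r3=12 r4=10 r5=7 r6=0 r7=65520
PC=5  bne  r7, r2, L9        | r0=0 r1=15 r2=65521 r3=12 r4=10 r5=7 r6=0 r7=65520  [TAKEN]
PC=6  sub  r7, r6, r1        | r0=0 r1=15 r2=65521 r3=12 r4=10 r5=7 r6=0 r7=65521
PC=9  andi  r4, r2, 15       | r0=0 r1=15 r2=65521 r3=12 r4=1 r5=7 r6=0 r7=65521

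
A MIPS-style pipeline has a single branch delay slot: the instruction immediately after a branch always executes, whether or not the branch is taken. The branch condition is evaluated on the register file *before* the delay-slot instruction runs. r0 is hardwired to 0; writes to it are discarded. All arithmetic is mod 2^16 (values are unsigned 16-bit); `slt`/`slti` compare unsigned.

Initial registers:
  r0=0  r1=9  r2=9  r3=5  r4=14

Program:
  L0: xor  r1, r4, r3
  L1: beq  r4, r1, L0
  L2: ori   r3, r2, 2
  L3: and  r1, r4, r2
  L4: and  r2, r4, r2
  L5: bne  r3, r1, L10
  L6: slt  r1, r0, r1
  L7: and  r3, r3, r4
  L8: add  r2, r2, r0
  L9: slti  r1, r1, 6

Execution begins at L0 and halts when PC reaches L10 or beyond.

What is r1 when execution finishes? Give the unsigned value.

1

[0] xor  r1, r4, r3  →  {r0:0, r1:11, r2:9, r3:5, r4:14}
[1] beq  r4, r1, L0  →  {r0:0, r1:11, r2:9, r3:5, r4:14}  ⟨branch fallthrough⟩
[2] ori   r3, r2, 2  →  {r0:0, r1:11, r2:9, r3:11, r4:14}
[3] and  r1, r4, r2  →  {r0:0, r1:8, r2:9, r3:11, r4:14}
[4] and  r2, r4, r2  →  {r0:0, r1:8, r2:8, r3:11, r4:14}
[5] bne  r3, r1, L10  →  {r0:0, r1:8, r2:8, r3:11, r4:14}  ⟨branch taken⟩
[6] slt  r1, r0, r1  →  {r0:0, r1:1, r2:8, r3:11, r4:14}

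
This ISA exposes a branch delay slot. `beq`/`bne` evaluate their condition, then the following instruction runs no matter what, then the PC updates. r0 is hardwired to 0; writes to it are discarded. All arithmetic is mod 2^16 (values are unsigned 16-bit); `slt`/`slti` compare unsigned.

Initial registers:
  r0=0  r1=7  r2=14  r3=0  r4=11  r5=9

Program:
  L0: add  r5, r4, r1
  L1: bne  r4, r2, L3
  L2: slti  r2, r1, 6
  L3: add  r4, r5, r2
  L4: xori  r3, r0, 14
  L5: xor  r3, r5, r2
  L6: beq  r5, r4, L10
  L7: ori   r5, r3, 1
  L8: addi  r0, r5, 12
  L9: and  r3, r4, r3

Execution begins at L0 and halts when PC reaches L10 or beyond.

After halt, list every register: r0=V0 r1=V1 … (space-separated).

r0=0 r1=7 r2=0 r3=18 r4=18 r5=19

[0] add  r5, r4, r1  →  {r0:0, r1:7, r2:14, r3:0, r4:11, r5:18}
[1] bne  r4, r2, L3  →  {r0:0, r1:7, r2:14, r3:0, r4:11, r5:18}  ⟨branch taken⟩
[2] slti  r2, r1, 6  →  {r0:0, r1:7, r2:0, r3:0, r4:11, r5:18}
[3] add  r4, r5, r2  →  {r0:0, r1:7, r2:0, r3:0, r4:18, r5:18}
[4] xori  r3, r0, 14  →  {r0:0, r1:7, r2:0, r3:14, r4:18, r5:18}
[5] xor  r3, r5, r2  →  {r0:0, r1:7, r2:0, r3:18, r4:18, r5:18}
[6] beq  r5, r4, L10  →  {r0:0, r1:7, r2:0, r3:18, r4:18, r5:18}  ⟨branch taken⟩
[7] ori   r5, r3, 1  →  {r0:0, r1:7, r2:0, r3:18, r4:18, r5:19}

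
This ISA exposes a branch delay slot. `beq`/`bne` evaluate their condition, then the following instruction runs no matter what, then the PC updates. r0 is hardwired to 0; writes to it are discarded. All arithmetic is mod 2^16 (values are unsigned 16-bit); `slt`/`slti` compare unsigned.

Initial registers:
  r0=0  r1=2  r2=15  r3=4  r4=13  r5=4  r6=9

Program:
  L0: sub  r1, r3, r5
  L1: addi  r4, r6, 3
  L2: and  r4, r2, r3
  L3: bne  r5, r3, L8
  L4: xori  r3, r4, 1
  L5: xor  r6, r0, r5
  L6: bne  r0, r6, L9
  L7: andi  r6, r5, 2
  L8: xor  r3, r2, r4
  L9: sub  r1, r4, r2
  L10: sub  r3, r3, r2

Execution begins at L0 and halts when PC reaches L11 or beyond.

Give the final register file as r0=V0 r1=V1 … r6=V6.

r0=0 r1=65525 r2=15 r3=65526 r4=4 r5=4 r6=0

[0] sub  r1, r3, r5  →  {r0:0, r1:0, r2:15, r3:4, r4:13, r5:4, r6:9}
[1] addi  r4, r6, 3  →  {r0:0, r1:0, r2:15, r3:4, r4:12, r5:4, r6:9}
[2] and  r4, r2, r3  →  {r0:0, r1:0, r2:15, r3:4, r4:4, r5:4, r6:9}
[3] bne  r5, r3, L8  →  {r0:0, r1:0, r2:15, r3:4, r4:4, r5:4, r6:9}  ⟨branch fallthrough⟩
[4] xori  r3, r4, 1  →  {r0:0, r1:0, r2:15, r3:5, r4:4, r5:4, r6:9}
[5] xor  r6, r0, r5  →  {r0:0, r1:0, r2:15, r3:5, r4:4, r5:4, r6:4}
[6] bne  r0, r6, L9  →  {r0:0, r1:0, r2:15, r3:5, r4:4, r5:4, r6:4}  ⟨branch taken⟩
[7] andi  r6, r5, 2  →  {r0:0, r1:0, r2:15, r3:5, r4:4, r5:4, r6:0}
[9] sub  r1, r4, r2  →  {r0:0, r1:65525, r2:15, r3:5, r4:4, r5:4, r6:0}
[10] sub  r3, r3, r2  →  {r0:0, r1:65525, r2:15, r3:65526, r4:4, r5:4, r6:0}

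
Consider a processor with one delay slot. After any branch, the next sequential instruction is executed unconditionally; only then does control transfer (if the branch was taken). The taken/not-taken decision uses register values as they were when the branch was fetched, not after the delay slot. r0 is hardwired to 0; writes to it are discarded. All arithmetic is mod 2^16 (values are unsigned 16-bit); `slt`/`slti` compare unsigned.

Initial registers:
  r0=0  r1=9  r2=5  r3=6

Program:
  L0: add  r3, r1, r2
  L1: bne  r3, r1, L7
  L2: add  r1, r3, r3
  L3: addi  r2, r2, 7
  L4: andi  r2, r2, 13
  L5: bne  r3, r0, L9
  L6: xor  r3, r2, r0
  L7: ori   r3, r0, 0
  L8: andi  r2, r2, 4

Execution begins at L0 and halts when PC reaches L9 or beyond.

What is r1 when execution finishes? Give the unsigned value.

#0 add  r3, r1, r2 ; 0/9/5/14
#1 bne  r3, r1, L7 ; 0/9/5/14 ; →target
#2 add  r1, r3, r3 ; 0/28/5/14
#7 ori   r3, r0, 0 ; 0/28/5/0
#8 andi  r2, r2, 4 ; 0/28/4/0

28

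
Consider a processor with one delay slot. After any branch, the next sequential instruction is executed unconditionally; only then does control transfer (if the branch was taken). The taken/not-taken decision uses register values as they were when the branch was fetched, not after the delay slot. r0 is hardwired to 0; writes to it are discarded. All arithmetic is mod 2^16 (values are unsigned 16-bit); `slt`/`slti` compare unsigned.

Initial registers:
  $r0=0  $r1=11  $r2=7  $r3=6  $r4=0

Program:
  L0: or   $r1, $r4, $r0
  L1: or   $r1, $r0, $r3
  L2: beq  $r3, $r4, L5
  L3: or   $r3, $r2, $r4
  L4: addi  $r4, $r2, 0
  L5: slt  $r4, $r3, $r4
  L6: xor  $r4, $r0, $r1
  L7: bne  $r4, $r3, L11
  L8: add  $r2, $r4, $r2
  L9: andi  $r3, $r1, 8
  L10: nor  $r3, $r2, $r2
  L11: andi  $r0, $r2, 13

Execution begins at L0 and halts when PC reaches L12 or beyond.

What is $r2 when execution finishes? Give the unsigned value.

13

#0 or   $r1, $r4, $r0 ; 0/0/7/6/0
#1 or   $r1, $r0, $r3 ; 0/6/7/6/0
#2 beq  $r3, $r4, L5 ; 0/6/7/6/0 ; →fallthru
#3 or   $r3, $r2, $r4 ; 0/6/7/7/0
#4 addi  $r4, $r2, 0 ; 0/6/7/7/7
#5 slt  $r4, $r3, $r4 ; 0/6/7/7/0
#6 xor  $r4, $r0, $r1 ; 0/6/7/7/6
#7 bne  $r4, $r3, L11 ; 0/6/7/7/6 ; →target
#8 add  $r2, $r4, $r2 ; 0/6/13/7/6
#11 andi  $r0, $r2, 13 ; 0/6/13/7/6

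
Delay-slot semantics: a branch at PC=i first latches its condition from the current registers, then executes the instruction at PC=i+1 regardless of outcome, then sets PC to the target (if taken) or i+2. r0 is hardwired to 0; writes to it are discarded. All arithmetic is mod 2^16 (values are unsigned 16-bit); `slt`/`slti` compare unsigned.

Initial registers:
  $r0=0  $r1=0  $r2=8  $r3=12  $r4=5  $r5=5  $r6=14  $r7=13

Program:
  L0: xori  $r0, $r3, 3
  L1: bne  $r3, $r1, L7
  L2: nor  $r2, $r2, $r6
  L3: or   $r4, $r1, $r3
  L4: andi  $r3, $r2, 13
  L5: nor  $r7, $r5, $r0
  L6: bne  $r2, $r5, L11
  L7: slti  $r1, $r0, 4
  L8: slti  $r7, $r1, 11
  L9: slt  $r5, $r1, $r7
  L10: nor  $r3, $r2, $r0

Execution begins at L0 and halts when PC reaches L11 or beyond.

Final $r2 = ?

PC=0  xori  $r0, $r3, 3      | $r0=0 $r1=0 $r2=8 $r3=12 $r4=5 $r5=5 $r6=14 $r7=13
PC=1  bne  $r3, $r1, L7      | $r0=0 $r1=0 $r2=8 $r3=12 $r4=5 $r5=5 $r6=14 $r7=13  [TAKEN]
PC=2  nor  $r2, $r2, $r6     | $r0=0 $r1=0 $r2=65521 $r3=12 $r4=5 $r5=5 $r6=14 $r7=13
PC=7  slti  $r1, $r0, 4      | $r0=0 $r1=1 $r2=65521 $r3=12 $r4=5 $r5=5 $r6=14 $r7=13
PC=8  slti  $r7, $r1, 11     | $r0=0 $r1=1 $r2=65521 $r3=12 $r4=5 $r5=5 $r6=14 $r7=1
PC=9  slt  $r5, $r1, $r7     | $r0=0 $r1=1 $r2=65521 $r3=12 $r4=5 $r5=0 $r6=14 $r7=1
PC=10 nor  $r3, $r2, $r0     | $r0=0 $r1=1 $r2=65521 $r3=14 $r4=5 $r5=0 $r6=14 $r7=1

65521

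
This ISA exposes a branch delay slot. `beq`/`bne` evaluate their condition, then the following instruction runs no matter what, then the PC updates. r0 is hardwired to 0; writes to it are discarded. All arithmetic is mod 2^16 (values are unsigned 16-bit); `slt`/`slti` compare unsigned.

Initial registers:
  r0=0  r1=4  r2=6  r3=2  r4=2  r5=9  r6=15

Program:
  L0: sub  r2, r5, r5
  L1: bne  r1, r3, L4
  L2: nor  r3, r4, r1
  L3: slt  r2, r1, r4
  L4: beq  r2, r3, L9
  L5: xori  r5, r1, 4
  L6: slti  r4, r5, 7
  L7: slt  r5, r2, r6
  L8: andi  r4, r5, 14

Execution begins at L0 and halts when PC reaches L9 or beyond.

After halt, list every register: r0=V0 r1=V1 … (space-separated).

r0=0 r1=4 r2=0 r3=65529 r4=0 r5=1 r6=15

#0 sub  r2, r5, r5 ; 0/4/0/2/2/9/15
#1 bne  r1, r3, L4 ; 0/4/0/2/2/9/15 ; →target
#2 nor  r3, r4, r1 ; 0/4/0/65529/2/9/15
#4 beq  r2, r3, L9 ; 0/4/0/65529/2/9/15 ; →fallthru
#5 xori  r5, r1, 4 ; 0/4/0/65529/2/0/15
#6 slti  r4, r5, 7 ; 0/4/0/65529/1/0/15
#7 slt  r5, r2, r6 ; 0/4/0/65529/1/1/15
#8 andi  r4, r5, 14 ; 0/4/0/65529/0/1/15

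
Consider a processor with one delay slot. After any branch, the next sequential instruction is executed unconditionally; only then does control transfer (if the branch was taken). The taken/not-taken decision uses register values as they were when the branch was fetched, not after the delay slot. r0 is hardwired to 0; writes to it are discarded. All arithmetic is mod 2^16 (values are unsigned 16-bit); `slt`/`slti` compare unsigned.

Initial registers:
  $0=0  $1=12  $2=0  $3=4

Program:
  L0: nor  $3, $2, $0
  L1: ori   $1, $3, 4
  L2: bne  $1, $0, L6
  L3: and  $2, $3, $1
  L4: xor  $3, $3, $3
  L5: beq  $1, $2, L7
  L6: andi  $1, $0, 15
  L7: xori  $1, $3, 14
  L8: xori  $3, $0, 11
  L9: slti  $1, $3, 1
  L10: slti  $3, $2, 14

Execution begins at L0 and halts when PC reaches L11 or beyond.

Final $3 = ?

0

  step pc=0: nor  $3, $2, $0  regs=(0,12,0,65535)
  step pc=1: ori   $1, $3, 4  regs=(0,65535,0,65535)
  step pc=2: bne  $1, $0, L6  cond=T  regs=(0,65535,0,65535)
  step pc=3: and  $2, $3, $1  regs=(0,65535,65535,65535)
  step pc=6: andi  $1, $0, 15  regs=(0,0,65535,65535)
  step pc=7: xori  $1, $3, 14  regs=(0,65521,65535,65535)
  step pc=8: xori  $3, $0, 11  regs=(0,65521,65535,11)
  step pc=9: slti  $1, $3, 1  regs=(0,0,65535,11)
  step pc=10: slti  $3, $2, 14  regs=(0,0,65535,0)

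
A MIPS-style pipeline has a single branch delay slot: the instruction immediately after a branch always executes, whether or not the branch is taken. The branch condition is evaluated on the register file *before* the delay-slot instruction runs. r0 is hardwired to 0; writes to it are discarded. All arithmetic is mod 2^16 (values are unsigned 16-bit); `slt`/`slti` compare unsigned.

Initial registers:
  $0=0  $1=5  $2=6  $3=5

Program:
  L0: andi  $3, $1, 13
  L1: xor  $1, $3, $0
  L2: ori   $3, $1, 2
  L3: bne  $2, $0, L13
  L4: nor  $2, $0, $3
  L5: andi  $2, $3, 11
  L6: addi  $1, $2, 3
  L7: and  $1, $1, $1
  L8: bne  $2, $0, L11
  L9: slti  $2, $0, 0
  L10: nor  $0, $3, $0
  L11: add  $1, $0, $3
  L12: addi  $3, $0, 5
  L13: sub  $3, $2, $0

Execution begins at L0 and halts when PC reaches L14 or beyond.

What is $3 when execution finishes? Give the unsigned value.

PC=0  andi  $3, $1, 13       | $0=0 $1=5 $2=6 $3=5
PC=1  xor  $1, $3, $0        | $0=0 $1=5 $2=6 $3=5
PC=2  ori   $3, $1, 2        | $0=0 $1=5 $2=6 $3=7
PC=3  bne  $2, $0, L13       | $0=0 $1=5 $2=6 $3=7  [TAKEN]
PC=4  nor  $2, $0, $3        | $0=0 $1=5 $2=65528 $3=7
PC=13 sub  $3, $2, $0        | $0=0 $1=5 $2=65528 $3=65528

65528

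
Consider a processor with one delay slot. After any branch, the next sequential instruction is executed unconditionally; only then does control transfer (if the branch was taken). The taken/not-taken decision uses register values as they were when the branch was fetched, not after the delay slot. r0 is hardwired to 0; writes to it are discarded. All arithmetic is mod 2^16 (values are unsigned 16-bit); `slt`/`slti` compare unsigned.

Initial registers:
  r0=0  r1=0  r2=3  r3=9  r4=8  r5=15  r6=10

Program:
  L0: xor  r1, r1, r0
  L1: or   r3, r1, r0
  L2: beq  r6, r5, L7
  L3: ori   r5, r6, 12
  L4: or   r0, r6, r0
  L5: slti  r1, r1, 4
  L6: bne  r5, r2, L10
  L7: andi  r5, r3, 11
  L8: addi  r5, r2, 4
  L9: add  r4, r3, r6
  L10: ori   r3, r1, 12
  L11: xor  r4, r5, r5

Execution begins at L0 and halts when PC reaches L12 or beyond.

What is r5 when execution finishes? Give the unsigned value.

  step pc=0: xor  r1, r1, r0  regs=(0,0,3,9,8,15,10)
  step pc=1: or   r3, r1, r0  regs=(0,0,3,0,8,15,10)
  step pc=2: beq  r6, r5, L7  cond=F  regs=(0,0,3,0,8,15,10)
  step pc=3: ori   r5, r6, 12  regs=(0,0,3,0,8,14,10)
  step pc=4: or   r0, r6, r0  regs=(0,0,3,0,8,14,10)
  step pc=5: slti  r1, r1, 4  regs=(0,1,3,0,8,14,10)
  step pc=6: bne  r5, r2, L10  cond=T  regs=(0,1,3,0,8,14,10)
  step pc=7: andi  r5, r3, 11  regs=(0,1,3,0,8,0,10)
  step pc=10: ori   r3, r1, 12  regs=(0,1,3,13,8,0,10)
  step pc=11: xor  r4, r5, r5  regs=(0,1,3,13,0,0,10)

0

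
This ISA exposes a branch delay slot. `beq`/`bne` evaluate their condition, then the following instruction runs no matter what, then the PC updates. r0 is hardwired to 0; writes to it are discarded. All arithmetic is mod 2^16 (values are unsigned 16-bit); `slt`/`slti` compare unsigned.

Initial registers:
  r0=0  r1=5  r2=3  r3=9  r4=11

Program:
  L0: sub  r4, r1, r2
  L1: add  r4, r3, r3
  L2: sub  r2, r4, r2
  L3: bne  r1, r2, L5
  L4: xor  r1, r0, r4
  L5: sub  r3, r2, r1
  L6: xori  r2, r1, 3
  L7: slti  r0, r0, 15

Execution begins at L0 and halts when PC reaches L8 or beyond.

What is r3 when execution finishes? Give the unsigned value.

  step pc=0: sub  r4, r1, r2  regs=(0,5,3,9,2)
  step pc=1: add  r4, r3, r3  regs=(0,5,3,9,18)
  step pc=2: sub  r2, r4, r2  regs=(0,5,15,9,18)
  step pc=3: bne  r1, r2, L5  cond=T  regs=(0,5,15,9,18)
  step pc=4: xor  r1, r0, r4  regs=(0,18,15,9,18)
  step pc=5: sub  r3, r2, r1  regs=(0,18,15,65533,18)
  step pc=6: xori  r2, r1, 3  regs=(0,18,17,65533,18)
  step pc=7: slti  r0, r0, 15  regs=(0,18,17,65533,18)

65533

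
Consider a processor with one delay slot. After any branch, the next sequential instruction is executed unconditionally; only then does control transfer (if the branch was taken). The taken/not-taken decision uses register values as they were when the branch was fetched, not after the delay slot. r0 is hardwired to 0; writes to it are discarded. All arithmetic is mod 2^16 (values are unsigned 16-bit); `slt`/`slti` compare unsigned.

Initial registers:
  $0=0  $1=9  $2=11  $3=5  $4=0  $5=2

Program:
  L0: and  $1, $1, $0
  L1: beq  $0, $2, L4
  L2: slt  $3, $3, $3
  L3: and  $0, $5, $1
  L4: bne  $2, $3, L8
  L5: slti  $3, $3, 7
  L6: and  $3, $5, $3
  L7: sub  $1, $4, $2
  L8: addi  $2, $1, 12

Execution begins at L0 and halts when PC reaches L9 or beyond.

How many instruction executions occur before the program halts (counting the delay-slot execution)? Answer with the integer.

7

[0] and  $1, $1, $0  →  {$0:0, $1:0, $2:11, $3:5, $4:0, $5:2}
[1] beq  $0, $2, L4  →  {$0:0, $1:0, $2:11, $3:5, $4:0, $5:2}  ⟨branch fallthrough⟩
[2] slt  $3, $3, $3  →  {$0:0, $1:0, $2:11, $3:0, $4:0, $5:2}
[3] and  $0, $5, $1  →  {$0:0, $1:0, $2:11, $3:0, $4:0, $5:2}
[4] bne  $2, $3, L8  →  {$0:0, $1:0, $2:11, $3:0, $4:0, $5:2}  ⟨branch taken⟩
[5] slti  $3, $3, 7  →  {$0:0, $1:0, $2:11, $3:1, $4:0, $5:2}
[8] addi  $2, $1, 12  →  {$0:0, $1:0, $2:12, $3:1, $4:0, $5:2}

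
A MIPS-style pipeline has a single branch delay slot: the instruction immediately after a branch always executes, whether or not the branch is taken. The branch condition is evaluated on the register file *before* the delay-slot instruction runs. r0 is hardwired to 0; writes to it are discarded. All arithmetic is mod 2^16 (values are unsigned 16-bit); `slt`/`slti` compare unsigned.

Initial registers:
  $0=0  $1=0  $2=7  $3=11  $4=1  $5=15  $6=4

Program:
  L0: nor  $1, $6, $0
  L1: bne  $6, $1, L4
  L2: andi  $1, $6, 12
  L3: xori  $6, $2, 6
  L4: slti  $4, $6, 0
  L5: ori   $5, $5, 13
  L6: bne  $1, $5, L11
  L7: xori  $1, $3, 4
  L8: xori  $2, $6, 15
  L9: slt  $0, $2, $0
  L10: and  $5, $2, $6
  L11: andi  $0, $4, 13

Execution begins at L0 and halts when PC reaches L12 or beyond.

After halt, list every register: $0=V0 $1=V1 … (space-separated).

$0=0 $1=15 $2=7 $3=11 $4=0 $5=15 $6=4

#0 nor  $1, $6, $0 ; 0/65531/7/11/1/15/4
#1 bne  $6, $1, L4 ; 0/65531/7/11/1/15/4 ; →target
#2 andi  $1, $6, 12 ; 0/4/7/11/1/15/4
#4 slti  $4, $6, 0 ; 0/4/7/11/0/15/4
#5 ori   $5, $5, 13 ; 0/4/7/11/0/15/4
#6 bne  $1, $5, L11 ; 0/4/7/11/0/15/4 ; →target
#7 xori  $1, $3, 4 ; 0/15/7/11/0/15/4
#11 andi  $0, $4, 13 ; 0/15/7/11/0/15/4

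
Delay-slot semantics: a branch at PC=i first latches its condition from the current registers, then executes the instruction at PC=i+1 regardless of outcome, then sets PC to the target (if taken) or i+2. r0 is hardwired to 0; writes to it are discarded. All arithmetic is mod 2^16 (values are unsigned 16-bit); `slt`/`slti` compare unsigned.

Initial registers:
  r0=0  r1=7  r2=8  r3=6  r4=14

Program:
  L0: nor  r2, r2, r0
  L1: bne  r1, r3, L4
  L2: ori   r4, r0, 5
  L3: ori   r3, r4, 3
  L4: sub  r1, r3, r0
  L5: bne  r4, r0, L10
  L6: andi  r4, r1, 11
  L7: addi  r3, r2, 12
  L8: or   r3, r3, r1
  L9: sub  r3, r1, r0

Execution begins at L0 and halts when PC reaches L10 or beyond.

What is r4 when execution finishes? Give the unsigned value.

2

  step pc=0: nor  r2, r2, r0  regs=(0,7,65527,6,14)
  step pc=1: bne  r1, r3, L4  cond=T  regs=(0,7,65527,6,14)
  step pc=2: ori   r4, r0, 5  regs=(0,7,65527,6,5)
  step pc=4: sub  r1, r3, r0  regs=(0,6,65527,6,5)
  step pc=5: bne  r4, r0, L10  cond=T  regs=(0,6,65527,6,5)
  step pc=6: andi  r4, r1, 11  regs=(0,6,65527,6,2)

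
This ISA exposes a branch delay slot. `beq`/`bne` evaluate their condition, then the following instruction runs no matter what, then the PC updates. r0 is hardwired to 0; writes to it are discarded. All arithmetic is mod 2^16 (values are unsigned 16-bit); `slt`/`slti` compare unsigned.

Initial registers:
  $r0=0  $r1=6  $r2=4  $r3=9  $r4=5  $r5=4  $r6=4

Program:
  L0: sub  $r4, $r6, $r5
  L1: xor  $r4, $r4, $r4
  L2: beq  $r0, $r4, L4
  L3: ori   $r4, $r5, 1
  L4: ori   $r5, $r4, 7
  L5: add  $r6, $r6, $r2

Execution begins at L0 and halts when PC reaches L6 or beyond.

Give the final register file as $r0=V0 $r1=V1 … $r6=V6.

$r0=0 $r1=6 $r2=4 $r3=9 $r4=5 $r5=7 $r6=8

PC=0  sub  $r4, $r6, $r5     | $r0=0 $r1=6 $r2=4 $r3=9 $r4=0 $r5=4 $r6=4
PC=1  xor  $r4, $r4, $r4     | $r0=0 $r1=6 $r2=4 $r3=9 $r4=0 $r5=4 $r6=4
PC=2  beq  $r0, $r4, L4      | $r0=0 $r1=6 $r2=4 $r3=9 $r4=0 $r5=4 $r6=4  [TAKEN]
PC=3  ori   $r4, $r5, 1      | $r0=0 $r1=6 $r2=4 $r3=9 $r4=5 $r5=4 $r6=4
PC=4  ori   $r5, $r4, 7      | $r0=0 $r1=6 $r2=4 $r3=9 $r4=5 $r5=7 $r6=4
PC=5  add  $r6, $r6, $r2     | $r0=0 $r1=6 $r2=4 $r3=9 $r4=5 $r5=7 $r6=8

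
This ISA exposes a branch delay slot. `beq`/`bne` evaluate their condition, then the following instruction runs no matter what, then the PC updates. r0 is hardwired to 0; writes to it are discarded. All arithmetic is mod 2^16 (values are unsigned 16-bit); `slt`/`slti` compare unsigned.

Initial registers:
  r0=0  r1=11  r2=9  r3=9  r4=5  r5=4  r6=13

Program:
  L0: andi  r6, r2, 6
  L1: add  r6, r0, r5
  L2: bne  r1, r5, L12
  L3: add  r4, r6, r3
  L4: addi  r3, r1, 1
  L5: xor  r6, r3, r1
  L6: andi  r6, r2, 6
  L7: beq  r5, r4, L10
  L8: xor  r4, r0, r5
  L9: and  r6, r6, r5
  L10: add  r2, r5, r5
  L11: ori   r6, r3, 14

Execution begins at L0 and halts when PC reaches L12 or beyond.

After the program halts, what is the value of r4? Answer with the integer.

[0] andi  r6, r2, 6  →  {r0:0, r1:11, r2:9, r3:9, r4:5, r5:4, r6:0}
[1] add  r6, r0, r5  →  {r0:0, r1:11, r2:9, r3:9, r4:5, r5:4, r6:4}
[2] bne  r1, r5, L12  →  {r0:0, r1:11, r2:9, r3:9, r4:5, r5:4, r6:4}  ⟨branch taken⟩
[3] add  r4, r6, r3  →  {r0:0, r1:11, r2:9, r3:9, r4:13, r5:4, r6:4}

13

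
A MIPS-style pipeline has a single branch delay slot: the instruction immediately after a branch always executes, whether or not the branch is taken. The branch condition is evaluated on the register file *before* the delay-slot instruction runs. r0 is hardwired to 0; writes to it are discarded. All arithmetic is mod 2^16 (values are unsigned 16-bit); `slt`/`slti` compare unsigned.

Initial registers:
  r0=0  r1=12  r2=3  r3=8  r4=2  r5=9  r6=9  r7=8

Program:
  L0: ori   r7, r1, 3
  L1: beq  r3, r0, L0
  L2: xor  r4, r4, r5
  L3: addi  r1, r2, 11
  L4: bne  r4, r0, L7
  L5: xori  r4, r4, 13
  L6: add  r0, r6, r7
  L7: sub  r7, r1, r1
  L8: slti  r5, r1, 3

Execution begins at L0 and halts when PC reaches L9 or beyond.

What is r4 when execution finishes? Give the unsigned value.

#0 ori   r7, r1, 3 ; 0/12/3/8/2/9/9/15
#1 beq  r3, r0, L0 ; 0/12/3/8/2/9/9/15 ; →fallthru
#2 xor  r4, r4, r5 ; 0/12/3/8/11/9/9/15
#3 addi  r1, r2, 11 ; 0/14/3/8/11/9/9/15
#4 bne  r4, r0, L7 ; 0/14/3/8/11/9/9/15 ; →target
#5 xori  r4, r4, 13 ; 0/14/3/8/6/9/9/15
#7 sub  r7, r1, r1 ; 0/14/3/8/6/9/9/0
#8 slti  r5, r1, 3 ; 0/14/3/8/6/0/9/0

6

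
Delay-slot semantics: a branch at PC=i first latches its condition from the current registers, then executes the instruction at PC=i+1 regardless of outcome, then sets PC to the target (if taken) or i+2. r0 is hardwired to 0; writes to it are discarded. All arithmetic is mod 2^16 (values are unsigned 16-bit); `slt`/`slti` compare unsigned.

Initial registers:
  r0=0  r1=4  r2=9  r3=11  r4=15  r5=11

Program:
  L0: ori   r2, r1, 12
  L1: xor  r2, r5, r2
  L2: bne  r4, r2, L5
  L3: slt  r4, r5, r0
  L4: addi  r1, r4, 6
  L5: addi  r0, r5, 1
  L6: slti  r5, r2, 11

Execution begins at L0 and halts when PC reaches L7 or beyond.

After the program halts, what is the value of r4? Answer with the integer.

#0 ori   r2, r1, 12 ; 0/4/12/11/15/11
#1 xor  r2, r5, r2 ; 0/4/7/11/15/11
#2 bne  r4, r2, L5 ; 0/4/7/11/15/11 ; →target
#3 slt  r4, r5, r0 ; 0/4/7/11/0/11
#5 addi  r0, r5, 1 ; 0/4/7/11/0/11
#6 slti  r5, r2, 11 ; 0/4/7/11/0/1

0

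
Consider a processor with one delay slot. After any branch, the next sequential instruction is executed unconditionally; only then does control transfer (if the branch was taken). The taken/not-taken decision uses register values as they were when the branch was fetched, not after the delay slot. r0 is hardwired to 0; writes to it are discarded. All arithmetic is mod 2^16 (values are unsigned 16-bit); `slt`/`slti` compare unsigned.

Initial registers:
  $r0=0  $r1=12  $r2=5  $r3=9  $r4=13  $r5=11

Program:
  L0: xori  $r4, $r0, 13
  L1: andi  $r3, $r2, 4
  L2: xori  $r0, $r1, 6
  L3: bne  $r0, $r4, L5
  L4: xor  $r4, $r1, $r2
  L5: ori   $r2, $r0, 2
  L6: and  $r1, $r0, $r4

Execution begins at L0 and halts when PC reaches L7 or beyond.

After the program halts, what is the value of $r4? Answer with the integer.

PC=0  xori  $r4, $r0, 13     | $r0=0 $r1=12 $r2=5 $r3=9 $r4=13 $r5=11
PC=1  andi  $r3, $r2, 4      | $r0=0 $r1=12 $r2=5 $r3=4 $r4=13 $r5=11
PC=2  xori  $r0, $r1, 6      | $r0=0 $r1=12 $r2=5 $r3=4 $r4=13 $r5=11
PC=3  bne  $r0, $r4, L5      | $r0=0 $r1=12 $r2=5 $r3=4 $r4=13 $r5=11  [TAKEN]
PC=4  xor  $r4, $r1, $r2     | $r0=0 $r1=12 $r2=5 $r3=4 $r4=9 $r5=11
PC=5  ori   $r2, $r0, 2      | $r0=0 $r1=12 $r2=2 $r3=4 $r4=9 $r5=11
PC=6  and  $r1, $r0, $r4     | $r0=0 $r1=0 $r2=2 $r3=4 $r4=9 $r5=11

9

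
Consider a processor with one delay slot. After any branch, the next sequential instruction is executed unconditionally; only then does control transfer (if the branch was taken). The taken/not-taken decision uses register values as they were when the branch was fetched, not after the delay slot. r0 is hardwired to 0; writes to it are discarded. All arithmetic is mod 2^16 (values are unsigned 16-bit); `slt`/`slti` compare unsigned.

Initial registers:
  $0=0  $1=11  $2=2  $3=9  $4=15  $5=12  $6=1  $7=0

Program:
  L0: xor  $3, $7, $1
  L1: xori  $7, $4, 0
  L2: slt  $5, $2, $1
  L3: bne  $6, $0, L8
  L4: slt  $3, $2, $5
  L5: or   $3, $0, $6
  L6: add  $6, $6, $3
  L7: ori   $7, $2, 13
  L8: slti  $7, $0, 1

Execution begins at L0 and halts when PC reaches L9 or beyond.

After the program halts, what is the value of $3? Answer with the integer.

  step pc=0: xor  $3, $7, $1  regs=(0,11,2,11,15,12,1,0)
  step pc=1: xori  $7, $4, 0  regs=(0,11,2,11,15,12,1,15)
  step pc=2: slt  $5, $2, $1  regs=(0,11,2,11,15,1,1,15)
  step pc=3: bne  $6, $0, L8  cond=T  regs=(0,11,2,11,15,1,1,15)
  step pc=4: slt  $3, $2, $5  regs=(0,11,2,0,15,1,1,15)
  step pc=8: slti  $7, $0, 1  regs=(0,11,2,0,15,1,1,1)

0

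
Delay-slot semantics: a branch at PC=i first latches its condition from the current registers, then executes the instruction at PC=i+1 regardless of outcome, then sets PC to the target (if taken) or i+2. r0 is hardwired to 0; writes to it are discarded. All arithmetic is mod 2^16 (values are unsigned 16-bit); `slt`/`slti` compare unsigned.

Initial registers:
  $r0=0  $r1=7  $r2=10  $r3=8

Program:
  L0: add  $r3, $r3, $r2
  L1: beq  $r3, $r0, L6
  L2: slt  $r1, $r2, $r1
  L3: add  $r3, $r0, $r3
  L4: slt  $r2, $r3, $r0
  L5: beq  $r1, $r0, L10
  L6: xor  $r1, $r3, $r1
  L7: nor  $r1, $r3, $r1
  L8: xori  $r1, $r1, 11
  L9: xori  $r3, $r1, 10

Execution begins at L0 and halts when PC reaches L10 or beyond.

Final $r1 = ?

18

  step pc=0: add  $r3, $r3, $r2  regs=(0,7,10,18)
  step pc=1: beq  $r3, $r0, L6  cond=F  regs=(0,7,10,18)
  step pc=2: slt  $r1, $r2, $r1  regs=(0,0,10,18)
  step pc=3: add  $r3, $r0, $r3  regs=(0,0,10,18)
  step pc=4: slt  $r2, $r3, $r0  regs=(0,0,0,18)
  step pc=5: beq  $r1, $r0, L10  cond=T  regs=(0,0,0,18)
  step pc=6: xor  $r1, $r3, $r1  regs=(0,18,0,18)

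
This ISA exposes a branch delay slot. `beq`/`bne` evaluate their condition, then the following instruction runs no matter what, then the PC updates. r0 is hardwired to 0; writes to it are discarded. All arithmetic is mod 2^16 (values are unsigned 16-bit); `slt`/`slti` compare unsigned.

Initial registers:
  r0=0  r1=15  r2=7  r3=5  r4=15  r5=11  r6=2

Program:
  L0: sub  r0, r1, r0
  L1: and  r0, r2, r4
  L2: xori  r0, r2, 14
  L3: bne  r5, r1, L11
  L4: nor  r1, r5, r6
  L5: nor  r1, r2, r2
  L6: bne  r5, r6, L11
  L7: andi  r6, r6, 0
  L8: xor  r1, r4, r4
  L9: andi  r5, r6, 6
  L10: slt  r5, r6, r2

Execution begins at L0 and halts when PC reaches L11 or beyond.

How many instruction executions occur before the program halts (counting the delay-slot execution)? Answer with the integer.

PC=0  sub  r0, r1, r0        | r0=0 r1=15 r2=7 r3=5 r4=15 r5=11 r6=2
PC=1  and  r0, r2, r4        | r0=0 r1=15 r2=7 r3=5 r4=15 r5=11 r6=2
PC=2  xori  r0, r2, 14       | r0=0 r1=15 r2=7 r3=5 r4=15 r5=11 r6=2
PC=3  bne  r5, r1, L11       | r0=0 r1=15 r2=7 r3=5 r4=15 r5=11 r6=2  [TAKEN]
PC=4  nor  r1, r5, r6        | r0=0 r1=65524 r2=7 r3=5 r4=15 r5=11 r6=2

5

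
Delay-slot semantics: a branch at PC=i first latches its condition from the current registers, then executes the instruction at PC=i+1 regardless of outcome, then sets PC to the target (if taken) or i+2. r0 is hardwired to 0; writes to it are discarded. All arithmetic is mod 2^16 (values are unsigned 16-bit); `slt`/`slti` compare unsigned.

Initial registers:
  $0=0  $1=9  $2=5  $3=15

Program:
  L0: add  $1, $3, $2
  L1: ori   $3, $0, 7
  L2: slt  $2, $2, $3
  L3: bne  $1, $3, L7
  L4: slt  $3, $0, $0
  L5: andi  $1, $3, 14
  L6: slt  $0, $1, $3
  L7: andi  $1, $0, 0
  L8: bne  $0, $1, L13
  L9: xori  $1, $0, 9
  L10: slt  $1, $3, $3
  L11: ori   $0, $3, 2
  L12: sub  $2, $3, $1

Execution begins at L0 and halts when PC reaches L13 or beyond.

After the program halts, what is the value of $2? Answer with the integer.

0

  step pc=0: add  $1, $3, $2  regs=(0,20,5,15)
  step pc=1: ori   $3, $0, 7  regs=(0,20,5,7)
  step pc=2: slt  $2, $2, $3  regs=(0,20,1,7)
  step pc=3: bne  $1, $3, L7  cond=T  regs=(0,20,1,7)
  step pc=4: slt  $3, $0, $0  regs=(0,20,1,0)
  step pc=7: andi  $1, $0, 0  regs=(0,0,1,0)
  step pc=8: bne  $0, $1, L13  cond=F  regs=(0,0,1,0)
  step pc=9: xori  $1, $0, 9  regs=(0,9,1,0)
  step pc=10: slt  $1, $3, $3  regs=(0,0,1,0)
  step pc=11: ori   $0, $3, 2  regs=(0,0,1,0)
  step pc=12: sub  $2, $3, $1  regs=(0,0,0,0)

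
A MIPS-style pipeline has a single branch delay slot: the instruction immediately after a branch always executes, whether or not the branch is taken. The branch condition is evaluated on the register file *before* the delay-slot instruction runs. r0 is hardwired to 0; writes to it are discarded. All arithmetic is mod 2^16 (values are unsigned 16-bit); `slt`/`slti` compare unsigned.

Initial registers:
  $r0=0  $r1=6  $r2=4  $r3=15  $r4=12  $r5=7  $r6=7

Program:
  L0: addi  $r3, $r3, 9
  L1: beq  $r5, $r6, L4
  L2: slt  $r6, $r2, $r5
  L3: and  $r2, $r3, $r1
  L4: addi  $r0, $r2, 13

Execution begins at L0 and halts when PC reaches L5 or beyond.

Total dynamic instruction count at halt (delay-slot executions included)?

[0] addi  $r3, $r3, 9  →  {$r0:0, $r1:6, $r2:4, $r3:24, $r4:12, $r5:7, $r6:7}
[1] beq  $r5, $r6, L4  →  {$r0:0, $r1:6, $r2:4, $r3:24, $r4:12, $r5:7, $r6:7}  ⟨branch taken⟩
[2] slt  $r6, $r2, $r5  →  {$r0:0, $r1:6, $r2:4, $r3:24, $r4:12, $r5:7, $r6:1}
[4] addi  $r0, $r2, 13  →  {$r0:0, $r1:6, $r2:4, $r3:24, $r4:12, $r5:7, $r6:1}

4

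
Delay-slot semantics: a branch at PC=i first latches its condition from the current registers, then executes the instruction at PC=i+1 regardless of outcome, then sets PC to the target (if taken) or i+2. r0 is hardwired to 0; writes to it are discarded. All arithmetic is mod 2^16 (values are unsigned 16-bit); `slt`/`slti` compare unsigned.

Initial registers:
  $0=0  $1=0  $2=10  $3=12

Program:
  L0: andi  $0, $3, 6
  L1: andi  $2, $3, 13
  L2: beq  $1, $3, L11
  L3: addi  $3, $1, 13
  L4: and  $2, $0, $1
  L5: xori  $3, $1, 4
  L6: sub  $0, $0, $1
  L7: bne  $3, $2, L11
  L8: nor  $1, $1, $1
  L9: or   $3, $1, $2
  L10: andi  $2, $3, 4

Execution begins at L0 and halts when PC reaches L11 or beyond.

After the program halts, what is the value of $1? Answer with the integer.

PC=0  andi  $0, $3, 6        | $0=0 $1=0 $2=10 $3=12
PC=1  andi  $2, $3, 13       | $0=0 $1=0 $2=12 $3=12
PC=2  beq  $1, $3, L11       | $0=0 $1=0 $2=12 $3=12  [not taken]
PC=3  addi  $3, $1, 13       | $0=0 $1=0 $2=12 $3=13
PC=4  and  $2, $0, $1        | $0=0 $1=0 $2=0 $3=13
PC=5  xori  $3, $1, 4        | $0=0 $1=0 $2=0 $3=4
PC=6  sub  $0, $0, $1        | $0=0 $1=0 $2=0 $3=4
PC=7  bne  $3, $2, L11       | $0=0 $1=0 $2=0 $3=4  [TAKEN]
PC=8  nor  $1, $1, $1        | $0=0 $1=65535 $2=0 $3=4

65535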